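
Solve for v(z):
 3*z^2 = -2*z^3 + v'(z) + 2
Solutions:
 v(z) = C1 + z^4/2 + z^3 - 2*z


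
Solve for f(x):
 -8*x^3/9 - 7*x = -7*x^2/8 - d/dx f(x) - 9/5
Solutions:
 f(x) = C1 + 2*x^4/9 - 7*x^3/24 + 7*x^2/2 - 9*x/5


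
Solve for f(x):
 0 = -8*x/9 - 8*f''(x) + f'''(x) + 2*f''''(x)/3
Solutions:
 f(x) = C1 + C2*x + C3*exp(x*(-3 + sqrt(201))/4) + C4*exp(-x*(3 + sqrt(201))/4) - x^3/54 - x^2/144


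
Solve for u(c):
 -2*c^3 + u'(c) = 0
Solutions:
 u(c) = C1 + c^4/2


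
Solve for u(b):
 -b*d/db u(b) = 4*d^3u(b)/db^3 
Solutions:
 u(b) = C1 + Integral(C2*airyai(-2^(1/3)*b/2) + C3*airybi(-2^(1/3)*b/2), b)


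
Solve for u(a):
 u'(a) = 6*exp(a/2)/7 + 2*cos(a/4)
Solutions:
 u(a) = C1 + 12*exp(a/2)/7 + 8*sin(a/4)


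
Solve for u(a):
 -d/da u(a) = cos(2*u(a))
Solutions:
 u(a) = -asin((C1 + exp(4*a))/(C1 - exp(4*a)))/2 + pi/2
 u(a) = asin((C1 + exp(4*a))/(C1 - exp(4*a)))/2


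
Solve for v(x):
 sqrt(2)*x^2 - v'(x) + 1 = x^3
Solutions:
 v(x) = C1 - x^4/4 + sqrt(2)*x^3/3 + x


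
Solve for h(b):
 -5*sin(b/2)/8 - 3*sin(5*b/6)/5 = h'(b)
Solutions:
 h(b) = C1 + 5*cos(b/2)/4 + 18*cos(5*b/6)/25


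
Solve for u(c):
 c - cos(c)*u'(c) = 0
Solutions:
 u(c) = C1 + Integral(c/cos(c), c)


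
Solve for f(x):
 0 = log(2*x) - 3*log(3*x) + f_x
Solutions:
 f(x) = C1 + 2*x*log(x) - 2*x + x*log(27/2)


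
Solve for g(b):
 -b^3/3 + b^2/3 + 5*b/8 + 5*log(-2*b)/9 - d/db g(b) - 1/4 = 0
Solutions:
 g(b) = C1 - b^4/12 + b^3/9 + 5*b^2/16 + 5*b*log(-b)/9 + b*(-29 + 20*log(2))/36


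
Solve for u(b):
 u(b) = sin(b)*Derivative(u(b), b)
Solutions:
 u(b) = C1*sqrt(cos(b) - 1)/sqrt(cos(b) + 1)


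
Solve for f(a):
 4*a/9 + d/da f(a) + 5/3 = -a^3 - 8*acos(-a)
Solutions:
 f(a) = C1 - a^4/4 - 2*a^2/9 - 8*a*acos(-a) - 5*a/3 - 8*sqrt(1 - a^2)


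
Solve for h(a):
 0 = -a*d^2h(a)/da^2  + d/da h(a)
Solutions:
 h(a) = C1 + C2*a^2


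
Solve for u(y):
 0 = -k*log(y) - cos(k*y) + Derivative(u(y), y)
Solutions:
 u(y) = C1 + k*y*(log(y) - 1) + Piecewise((sin(k*y)/k, Ne(k, 0)), (y, True))


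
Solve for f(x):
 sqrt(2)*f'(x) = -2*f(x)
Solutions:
 f(x) = C1*exp(-sqrt(2)*x)


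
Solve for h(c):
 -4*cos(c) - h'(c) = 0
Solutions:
 h(c) = C1 - 4*sin(c)


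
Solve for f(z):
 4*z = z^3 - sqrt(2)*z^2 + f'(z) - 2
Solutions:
 f(z) = C1 - z^4/4 + sqrt(2)*z^3/3 + 2*z^2 + 2*z


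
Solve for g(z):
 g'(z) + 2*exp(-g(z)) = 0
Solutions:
 g(z) = log(C1 - 2*z)


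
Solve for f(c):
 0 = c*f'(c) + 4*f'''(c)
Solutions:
 f(c) = C1 + Integral(C2*airyai(-2^(1/3)*c/2) + C3*airybi(-2^(1/3)*c/2), c)


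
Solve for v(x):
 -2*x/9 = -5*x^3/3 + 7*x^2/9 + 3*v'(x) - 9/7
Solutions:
 v(x) = C1 + 5*x^4/36 - 7*x^3/81 - x^2/27 + 3*x/7


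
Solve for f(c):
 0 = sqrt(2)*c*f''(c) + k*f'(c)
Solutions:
 f(c) = C1 + c^(-sqrt(2)*re(k)/2 + 1)*(C2*sin(sqrt(2)*log(c)*Abs(im(k))/2) + C3*cos(sqrt(2)*log(c)*im(k)/2))


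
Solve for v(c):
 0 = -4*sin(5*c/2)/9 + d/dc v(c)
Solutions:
 v(c) = C1 - 8*cos(5*c/2)/45


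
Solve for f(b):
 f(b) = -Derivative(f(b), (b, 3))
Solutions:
 f(b) = C3*exp(-b) + (C1*sin(sqrt(3)*b/2) + C2*cos(sqrt(3)*b/2))*exp(b/2)


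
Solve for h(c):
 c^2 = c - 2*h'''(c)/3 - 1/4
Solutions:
 h(c) = C1 + C2*c + C3*c^2 - c^5/40 + c^4/16 - c^3/16


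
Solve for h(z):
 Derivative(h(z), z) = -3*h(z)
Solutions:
 h(z) = C1*exp(-3*z)


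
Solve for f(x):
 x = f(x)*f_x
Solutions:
 f(x) = -sqrt(C1 + x^2)
 f(x) = sqrt(C1 + x^2)


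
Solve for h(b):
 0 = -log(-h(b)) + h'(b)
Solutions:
 -li(-h(b)) = C1 + b


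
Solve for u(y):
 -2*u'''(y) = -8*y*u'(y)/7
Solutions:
 u(y) = C1 + Integral(C2*airyai(14^(2/3)*y/7) + C3*airybi(14^(2/3)*y/7), y)


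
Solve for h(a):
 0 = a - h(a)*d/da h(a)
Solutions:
 h(a) = -sqrt(C1 + a^2)
 h(a) = sqrt(C1 + a^2)


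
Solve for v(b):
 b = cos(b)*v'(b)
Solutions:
 v(b) = C1 + Integral(b/cos(b), b)


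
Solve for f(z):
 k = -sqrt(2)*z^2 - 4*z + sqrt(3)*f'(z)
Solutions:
 f(z) = C1 + sqrt(3)*k*z/3 + sqrt(6)*z^3/9 + 2*sqrt(3)*z^2/3


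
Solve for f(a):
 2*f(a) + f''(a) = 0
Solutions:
 f(a) = C1*sin(sqrt(2)*a) + C2*cos(sqrt(2)*a)


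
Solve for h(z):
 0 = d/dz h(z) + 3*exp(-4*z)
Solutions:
 h(z) = C1 + 3*exp(-4*z)/4


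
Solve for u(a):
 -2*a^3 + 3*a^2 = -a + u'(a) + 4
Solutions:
 u(a) = C1 - a^4/2 + a^3 + a^2/2 - 4*a


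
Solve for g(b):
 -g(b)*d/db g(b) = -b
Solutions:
 g(b) = -sqrt(C1 + b^2)
 g(b) = sqrt(C1 + b^2)


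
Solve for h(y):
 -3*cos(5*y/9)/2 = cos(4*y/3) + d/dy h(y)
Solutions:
 h(y) = C1 - 27*sin(5*y/9)/10 - 3*sin(4*y/3)/4


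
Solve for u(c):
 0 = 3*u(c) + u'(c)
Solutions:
 u(c) = C1*exp(-3*c)


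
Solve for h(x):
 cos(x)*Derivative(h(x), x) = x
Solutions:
 h(x) = C1 + Integral(x/cos(x), x)


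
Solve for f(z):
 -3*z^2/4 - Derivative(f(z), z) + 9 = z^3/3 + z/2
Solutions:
 f(z) = C1 - z^4/12 - z^3/4 - z^2/4 + 9*z


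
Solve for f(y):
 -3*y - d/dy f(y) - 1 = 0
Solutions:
 f(y) = C1 - 3*y^2/2 - y


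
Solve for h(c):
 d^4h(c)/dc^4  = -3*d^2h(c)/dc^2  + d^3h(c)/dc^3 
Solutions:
 h(c) = C1 + C2*c + (C3*sin(sqrt(11)*c/2) + C4*cos(sqrt(11)*c/2))*exp(c/2)


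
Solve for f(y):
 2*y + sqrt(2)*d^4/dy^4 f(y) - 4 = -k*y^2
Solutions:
 f(y) = C1 + C2*y + C3*y^2 + C4*y^3 - sqrt(2)*k*y^6/720 - sqrt(2)*y^5/120 + sqrt(2)*y^4/12


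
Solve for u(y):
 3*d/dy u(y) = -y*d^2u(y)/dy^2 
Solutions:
 u(y) = C1 + C2/y^2


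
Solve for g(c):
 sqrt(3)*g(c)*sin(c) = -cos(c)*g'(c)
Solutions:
 g(c) = C1*cos(c)^(sqrt(3))


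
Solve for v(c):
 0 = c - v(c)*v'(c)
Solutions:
 v(c) = -sqrt(C1 + c^2)
 v(c) = sqrt(C1 + c^2)


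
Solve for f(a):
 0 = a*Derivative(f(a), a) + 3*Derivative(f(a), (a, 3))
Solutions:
 f(a) = C1 + Integral(C2*airyai(-3^(2/3)*a/3) + C3*airybi(-3^(2/3)*a/3), a)


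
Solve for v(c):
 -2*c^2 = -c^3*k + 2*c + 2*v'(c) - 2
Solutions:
 v(c) = C1 + c^4*k/8 - c^3/3 - c^2/2 + c


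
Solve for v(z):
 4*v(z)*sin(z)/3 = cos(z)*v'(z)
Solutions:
 v(z) = C1/cos(z)^(4/3)


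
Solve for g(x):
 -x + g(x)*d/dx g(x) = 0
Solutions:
 g(x) = -sqrt(C1 + x^2)
 g(x) = sqrt(C1 + x^2)


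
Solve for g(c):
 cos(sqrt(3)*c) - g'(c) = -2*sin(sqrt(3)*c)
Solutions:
 g(c) = C1 + sqrt(3)*sin(sqrt(3)*c)/3 - 2*sqrt(3)*cos(sqrt(3)*c)/3


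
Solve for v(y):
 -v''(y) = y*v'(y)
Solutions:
 v(y) = C1 + C2*erf(sqrt(2)*y/2)


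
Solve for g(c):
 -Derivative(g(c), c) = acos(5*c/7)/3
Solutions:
 g(c) = C1 - c*acos(5*c/7)/3 + sqrt(49 - 25*c^2)/15


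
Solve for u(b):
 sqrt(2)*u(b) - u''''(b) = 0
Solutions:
 u(b) = C1*exp(-2^(1/8)*b) + C2*exp(2^(1/8)*b) + C3*sin(2^(1/8)*b) + C4*cos(2^(1/8)*b)


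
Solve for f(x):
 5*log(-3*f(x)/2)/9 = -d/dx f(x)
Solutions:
 9*Integral(1/(log(-_y) - log(2) + log(3)), (_y, f(x)))/5 = C1 - x


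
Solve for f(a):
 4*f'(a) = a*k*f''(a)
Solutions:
 f(a) = C1 + a^(((re(k) + 4)*re(k) + im(k)^2)/(re(k)^2 + im(k)^2))*(C2*sin(4*log(a)*Abs(im(k))/(re(k)^2 + im(k)^2)) + C3*cos(4*log(a)*im(k)/(re(k)^2 + im(k)^2)))


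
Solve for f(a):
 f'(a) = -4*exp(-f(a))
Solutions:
 f(a) = log(C1 - 4*a)


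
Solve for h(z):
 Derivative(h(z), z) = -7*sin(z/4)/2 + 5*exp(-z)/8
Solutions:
 h(z) = C1 + 14*cos(z/4) - 5*exp(-z)/8


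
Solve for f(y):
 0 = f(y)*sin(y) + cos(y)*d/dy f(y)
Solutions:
 f(y) = C1*cos(y)


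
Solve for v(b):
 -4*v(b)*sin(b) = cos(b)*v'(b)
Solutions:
 v(b) = C1*cos(b)^4


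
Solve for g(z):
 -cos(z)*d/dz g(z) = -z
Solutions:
 g(z) = C1 + Integral(z/cos(z), z)


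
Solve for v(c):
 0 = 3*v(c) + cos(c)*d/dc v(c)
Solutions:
 v(c) = C1*(sin(c) - 1)^(3/2)/(sin(c) + 1)^(3/2)


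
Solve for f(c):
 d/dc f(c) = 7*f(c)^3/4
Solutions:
 f(c) = -sqrt(2)*sqrt(-1/(C1 + 7*c))
 f(c) = sqrt(2)*sqrt(-1/(C1 + 7*c))


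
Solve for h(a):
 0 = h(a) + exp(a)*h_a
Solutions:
 h(a) = C1*exp(exp(-a))


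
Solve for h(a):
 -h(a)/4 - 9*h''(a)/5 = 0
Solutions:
 h(a) = C1*sin(sqrt(5)*a/6) + C2*cos(sqrt(5)*a/6)


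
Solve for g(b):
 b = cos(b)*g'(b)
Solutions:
 g(b) = C1 + Integral(b/cos(b), b)


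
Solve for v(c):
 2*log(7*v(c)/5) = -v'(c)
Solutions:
 -Integral(1/(-log(_y) - log(7) + log(5)), (_y, v(c)))/2 = C1 - c


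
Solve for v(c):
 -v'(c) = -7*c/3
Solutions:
 v(c) = C1 + 7*c^2/6


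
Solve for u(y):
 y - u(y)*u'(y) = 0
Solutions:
 u(y) = -sqrt(C1 + y^2)
 u(y) = sqrt(C1 + y^2)


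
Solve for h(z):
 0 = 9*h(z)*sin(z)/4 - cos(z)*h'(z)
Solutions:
 h(z) = C1/cos(z)^(9/4)


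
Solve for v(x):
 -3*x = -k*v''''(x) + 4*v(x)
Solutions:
 v(x) = C1*exp(-sqrt(2)*x*(1/k)^(1/4)) + C2*exp(sqrt(2)*x*(1/k)^(1/4)) + C3*exp(-sqrt(2)*I*x*(1/k)^(1/4)) + C4*exp(sqrt(2)*I*x*(1/k)^(1/4)) - 3*x/4


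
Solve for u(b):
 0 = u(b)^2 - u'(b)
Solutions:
 u(b) = -1/(C1 + b)


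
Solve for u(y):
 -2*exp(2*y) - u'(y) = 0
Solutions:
 u(y) = C1 - exp(2*y)


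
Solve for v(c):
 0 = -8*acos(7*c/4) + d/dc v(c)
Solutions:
 v(c) = C1 + 8*c*acos(7*c/4) - 8*sqrt(16 - 49*c^2)/7


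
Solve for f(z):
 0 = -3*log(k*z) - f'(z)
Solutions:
 f(z) = C1 - 3*z*log(k*z) + 3*z


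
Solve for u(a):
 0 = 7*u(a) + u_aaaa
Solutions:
 u(a) = (C1*sin(sqrt(2)*7^(1/4)*a/2) + C2*cos(sqrt(2)*7^(1/4)*a/2))*exp(-sqrt(2)*7^(1/4)*a/2) + (C3*sin(sqrt(2)*7^(1/4)*a/2) + C4*cos(sqrt(2)*7^(1/4)*a/2))*exp(sqrt(2)*7^(1/4)*a/2)


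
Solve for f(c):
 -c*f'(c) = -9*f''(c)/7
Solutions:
 f(c) = C1 + C2*erfi(sqrt(14)*c/6)


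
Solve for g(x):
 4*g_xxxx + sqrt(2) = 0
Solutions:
 g(x) = C1 + C2*x + C3*x^2 + C4*x^3 - sqrt(2)*x^4/96


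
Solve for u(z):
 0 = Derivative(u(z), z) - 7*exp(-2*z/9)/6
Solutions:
 u(z) = C1 - 21*exp(-2*z/9)/4


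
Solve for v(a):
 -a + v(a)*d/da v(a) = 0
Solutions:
 v(a) = -sqrt(C1 + a^2)
 v(a) = sqrt(C1 + a^2)


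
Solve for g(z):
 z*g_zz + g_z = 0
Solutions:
 g(z) = C1 + C2*log(z)


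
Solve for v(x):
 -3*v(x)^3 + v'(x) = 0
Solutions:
 v(x) = -sqrt(2)*sqrt(-1/(C1 + 3*x))/2
 v(x) = sqrt(2)*sqrt(-1/(C1 + 3*x))/2


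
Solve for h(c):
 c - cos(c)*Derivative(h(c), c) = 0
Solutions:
 h(c) = C1 + Integral(c/cos(c), c)


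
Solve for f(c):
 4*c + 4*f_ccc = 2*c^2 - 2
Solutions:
 f(c) = C1 + C2*c + C3*c^2 + c^5/120 - c^4/24 - c^3/12


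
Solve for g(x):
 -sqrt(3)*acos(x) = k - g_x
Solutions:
 g(x) = C1 + k*x + sqrt(3)*(x*acos(x) - sqrt(1 - x^2))


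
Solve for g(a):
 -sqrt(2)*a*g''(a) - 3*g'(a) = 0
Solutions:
 g(a) = C1 + C2*a^(1 - 3*sqrt(2)/2)


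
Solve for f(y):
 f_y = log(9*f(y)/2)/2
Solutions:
 2*Integral(1/(-log(_y) - 2*log(3) + log(2)), (_y, f(y))) = C1 - y


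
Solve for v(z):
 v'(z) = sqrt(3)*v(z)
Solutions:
 v(z) = C1*exp(sqrt(3)*z)


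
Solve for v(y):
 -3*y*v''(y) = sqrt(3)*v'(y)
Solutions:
 v(y) = C1 + C2*y^(1 - sqrt(3)/3)


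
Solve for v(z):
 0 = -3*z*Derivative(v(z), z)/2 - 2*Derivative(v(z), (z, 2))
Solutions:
 v(z) = C1 + C2*erf(sqrt(6)*z/4)


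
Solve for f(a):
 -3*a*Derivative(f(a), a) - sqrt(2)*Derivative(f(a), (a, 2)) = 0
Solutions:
 f(a) = C1 + C2*erf(2^(1/4)*sqrt(3)*a/2)


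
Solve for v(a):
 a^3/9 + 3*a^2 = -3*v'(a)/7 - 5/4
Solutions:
 v(a) = C1 - 7*a^4/108 - 7*a^3/3 - 35*a/12


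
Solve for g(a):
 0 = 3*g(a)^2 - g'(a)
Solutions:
 g(a) = -1/(C1 + 3*a)


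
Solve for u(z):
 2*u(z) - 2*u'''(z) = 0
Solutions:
 u(z) = C3*exp(z) + (C1*sin(sqrt(3)*z/2) + C2*cos(sqrt(3)*z/2))*exp(-z/2)


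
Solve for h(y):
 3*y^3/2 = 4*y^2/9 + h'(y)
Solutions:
 h(y) = C1 + 3*y^4/8 - 4*y^3/27


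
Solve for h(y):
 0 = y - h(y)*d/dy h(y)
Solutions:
 h(y) = -sqrt(C1 + y^2)
 h(y) = sqrt(C1 + y^2)


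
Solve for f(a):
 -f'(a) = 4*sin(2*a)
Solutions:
 f(a) = C1 + 2*cos(2*a)


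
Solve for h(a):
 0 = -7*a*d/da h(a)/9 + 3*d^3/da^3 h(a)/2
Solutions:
 h(a) = C1 + Integral(C2*airyai(14^(1/3)*a/3) + C3*airybi(14^(1/3)*a/3), a)


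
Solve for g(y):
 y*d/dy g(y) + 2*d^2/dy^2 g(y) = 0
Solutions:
 g(y) = C1 + C2*erf(y/2)


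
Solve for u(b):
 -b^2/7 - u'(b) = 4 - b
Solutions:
 u(b) = C1 - b^3/21 + b^2/2 - 4*b


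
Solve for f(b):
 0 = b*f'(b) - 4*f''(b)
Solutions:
 f(b) = C1 + C2*erfi(sqrt(2)*b/4)


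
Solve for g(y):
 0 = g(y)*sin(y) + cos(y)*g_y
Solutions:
 g(y) = C1*cos(y)


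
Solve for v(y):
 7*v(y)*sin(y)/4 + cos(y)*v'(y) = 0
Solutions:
 v(y) = C1*cos(y)^(7/4)


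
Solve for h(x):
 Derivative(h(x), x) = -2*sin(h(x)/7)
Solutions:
 2*x + 7*log(cos(h(x)/7) - 1)/2 - 7*log(cos(h(x)/7) + 1)/2 = C1


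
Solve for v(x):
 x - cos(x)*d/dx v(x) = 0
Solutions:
 v(x) = C1 + Integral(x/cos(x), x)


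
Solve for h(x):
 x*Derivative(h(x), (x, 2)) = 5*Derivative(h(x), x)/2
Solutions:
 h(x) = C1 + C2*x^(7/2)


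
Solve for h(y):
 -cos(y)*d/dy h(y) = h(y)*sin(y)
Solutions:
 h(y) = C1*cos(y)


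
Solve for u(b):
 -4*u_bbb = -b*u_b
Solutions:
 u(b) = C1 + Integral(C2*airyai(2^(1/3)*b/2) + C3*airybi(2^(1/3)*b/2), b)


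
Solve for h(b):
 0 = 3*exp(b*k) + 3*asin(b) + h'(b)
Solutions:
 h(b) = C1 - 3*b*asin(b) - 3*sqrt(1 - b^2) - 3*Piecewise((exp(b*k)/k, Ne(k, 0)), (b, True))


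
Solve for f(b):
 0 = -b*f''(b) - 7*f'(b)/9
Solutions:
 f(b) = C1 + C2*b^(2/9)


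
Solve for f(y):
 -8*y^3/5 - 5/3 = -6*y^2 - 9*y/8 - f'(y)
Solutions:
 f(y) = C1 + 2*y^4/5 - 2*y^3 - 9*y^2/16 + 5*y/3


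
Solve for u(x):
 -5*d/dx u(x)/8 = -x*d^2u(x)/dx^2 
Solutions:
 u(x) = C1 + C2*x^(13/8)


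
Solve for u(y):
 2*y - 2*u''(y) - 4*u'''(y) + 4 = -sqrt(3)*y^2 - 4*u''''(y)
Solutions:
 u(y) = C1 + C2*y + C3*exp(y*(1 - sqrt(3))/2) + C4*exp(y*(1 + sqrt(3))/2) + sqrt(3)*y^4/24 + y^3*(1 - 2*sqrt(3))/6 + 3*sqrt(3)*y^2


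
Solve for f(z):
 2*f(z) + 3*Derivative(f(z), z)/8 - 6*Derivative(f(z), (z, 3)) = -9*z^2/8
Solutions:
 f(z) = C1*exp(-3^(1/3)*z*(3^(1/3)/(sqrt(9213) + 96)^(1/3) + (sqrt(9213) + 96)^(1/3))/24)*sin(3^(1/6)*z*(-3^(2/3)*(sqrt(9213) + 96)^(1/3) + 3/(sqrt(9213) + 96)^(1/3))/24) + C2*exp(-3^(1/3)*z*(3^(1/3)/(sqrt(9213) + 96)^(1/3) + (sqrt(9213) + 96)^(1/3))/24)*cos(3^(1/6)*z*(-3^(2/3)*(sqrt(9213) + 96)^(1/3) + 3/(sqrt(9213) + 96)^(1/3))/24) + C3*exp(3^(1/3)*z*(3^(1/3)/(sqrt(9213) + 96)^(1/3) + (sqrt(9213) + 96)^(1/3))/12) - 9*z^2/16 + 27*z/128 - 81/2048


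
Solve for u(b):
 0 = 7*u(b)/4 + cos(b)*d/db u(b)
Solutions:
 u(b) = C1*(sin(b) - 1)^(7/8)/(sin(b) + 1)^(7/8)


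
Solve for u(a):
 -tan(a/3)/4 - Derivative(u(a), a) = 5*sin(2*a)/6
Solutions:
 u(a) = C1 + 3*log(cos(a/3))/4 + 5*cos(2*a)/12


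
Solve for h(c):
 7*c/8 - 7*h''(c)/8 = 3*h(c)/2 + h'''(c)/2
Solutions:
 h(c) = C1*exp(c*(-14 + 49/(72*sqrt(1639) + 2935)^(1/3) + (72*sqrt(1639) + 2935)^(1/3))/24)*sin(sqrt(3)*c*(-(72*sqrt(1639) + 2935)^(1/3) + 49/(72*sqrt(1639) + 2935)^(1/3))/24) + C2*exp(c*(-14 + 49/(72*sqrt(1639) + 2935)^(1/3) + (72*sqrt(1639) + 2935)^(1/3))/24)*cos(sqrt(3)*c*(-(72*sqrt(1639) + 2935)^(1/3) + 49/(72*sqrt(1639) + 2935)^(1/3))/24) + C3*exp(-c*(49/(72*sqrt(1639) + 2935)^(1/3) + 7 + (72*sqrt(1639) + 2935)^(1/3))/12) + 7*c/12


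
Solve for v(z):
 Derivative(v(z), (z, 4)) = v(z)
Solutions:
 v(z) = C1*exp(-z) + C2*exp(z) + C3*sin(z) + C4*cos(z)


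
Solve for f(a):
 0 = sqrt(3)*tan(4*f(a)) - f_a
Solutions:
 f(a) = -asin(C1*exp(4*sqrt(3)*a))/4 + pi/4
 f(a) = asin(C1*exp(4*sqrt(3)*a))/4


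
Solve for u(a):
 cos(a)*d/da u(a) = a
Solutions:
 u(a) = C1 + Integral(a/cos(a), a)


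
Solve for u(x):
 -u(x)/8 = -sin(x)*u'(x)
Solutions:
 u(x) = C1*(cos(x) - 1)^(1/16)/(cos(x) + 1)^(1/16)


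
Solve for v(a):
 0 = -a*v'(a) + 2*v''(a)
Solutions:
 v(a) = C1 + C2*erfi(a/2)


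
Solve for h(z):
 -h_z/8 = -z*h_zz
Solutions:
 h(z) = C1 + C2*z^(9/8)


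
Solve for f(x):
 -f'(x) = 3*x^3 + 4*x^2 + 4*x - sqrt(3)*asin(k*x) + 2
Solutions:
 f(x) = C1 - 3*x^4/4 - 4*x^3/3 - 2*x^2 - 2*x + sqrt(3)*Piecewise((x*asin(k*x) + sqrt(-k^2*x^2 + 1)/k, Ne(k, 0)), (0, True))


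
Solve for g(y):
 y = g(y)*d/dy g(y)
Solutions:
 g(y) = -sqrt(C1 + y^2)
 g(y) = sqrt(C1 + y^2)


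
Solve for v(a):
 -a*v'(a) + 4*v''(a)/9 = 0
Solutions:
 v(a) = C1 + C2*erfi(3*sqrt(2)*a/4)


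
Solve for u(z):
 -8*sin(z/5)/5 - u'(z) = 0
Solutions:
 u(z) = C1 + 8*cos(z/5)


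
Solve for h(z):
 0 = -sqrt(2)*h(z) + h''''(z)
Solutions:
 h(z) = C1*exp(-2^(1/8)*z) + C2*exp(2^(1/8)*z) + C3*sin(2^(1/8)*z) + C4*cos(2^(1/8)*z)


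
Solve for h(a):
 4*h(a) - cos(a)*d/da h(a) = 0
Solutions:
 h(a) = C1*(sin(a)^2 + 2*sin(a) + 1)/(sin(a)^2 - 2*sin(a) + 1)


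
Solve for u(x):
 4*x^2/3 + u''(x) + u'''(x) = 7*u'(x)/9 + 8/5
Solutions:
 u(x) = C1 + C2*exp(x*(-3 + sqrt(37))/6) + C3*exp(-x*(3 + sqrt(37))/6) + 4*x^3/7 + 108*x^2/49 + 13752*x/1715


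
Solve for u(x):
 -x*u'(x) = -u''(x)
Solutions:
 u(x) = C1 + C2*erfi(sqrt(2)*x/2)


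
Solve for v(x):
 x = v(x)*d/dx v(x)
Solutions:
 v(x) = -sqrt(C1 + x^2)
 v(x) = sqrt(C1 + x^2)


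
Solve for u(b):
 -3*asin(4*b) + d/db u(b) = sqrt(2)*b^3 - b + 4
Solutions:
 u(b) = C1 + sqrt(2)*b^4/4 - b^2/2 + 3*b*asin(4*b) + 4*b + 3*sqrt(1 - 16*b^2)/4


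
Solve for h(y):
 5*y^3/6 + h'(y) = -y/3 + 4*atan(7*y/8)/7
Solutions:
 h(y) = C1 - 5*y^4/24 - y^2/6 + 4*y*atan(7*y/8)/7 - 16*log(49*y^2 + 64)/49


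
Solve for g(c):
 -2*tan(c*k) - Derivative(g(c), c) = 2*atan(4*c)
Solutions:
 g(c) = C1 - 2*c*atan(4*c) - 2*Piecewise((-log(cos(c*k))/k, Ne(k, 0)), (0, True)) + log(16*c^2 + 1)/4


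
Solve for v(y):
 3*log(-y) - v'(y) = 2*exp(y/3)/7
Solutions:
 v(y) = C1 + 3*y*log(-y) - 3*y - 6*exp(y/3)/7


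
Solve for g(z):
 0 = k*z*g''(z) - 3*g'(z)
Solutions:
 g(z) = C1 + z^(((re(k) + 3)*re(k) + im(k)^2)/(re(k)^2 + im(k)^2))*(C2*sin(3*log(z)*Abs(im(k))/(re(k)^2 + im(k)^2)) + C3*cos(3*log(z)*im(k)/(re(k)^2 + im(k)^2)))


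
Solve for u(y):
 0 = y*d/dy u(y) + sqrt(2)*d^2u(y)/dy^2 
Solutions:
 u(y) = C1 + C2*erf(2^(1/4)*y/2)


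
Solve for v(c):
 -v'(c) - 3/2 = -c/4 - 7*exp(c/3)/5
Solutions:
 v(c) = C1 + c^2/8 - 3*c/2 + 21*exp(c/3)/5


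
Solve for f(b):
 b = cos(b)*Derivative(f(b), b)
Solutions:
 f(b) = C1 + Integral(b/cos(b), b)


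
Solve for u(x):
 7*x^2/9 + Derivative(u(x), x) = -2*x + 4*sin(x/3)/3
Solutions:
 u(x) = C1 - 7*x^3/27 - x^2 - 4*cos(x/3)


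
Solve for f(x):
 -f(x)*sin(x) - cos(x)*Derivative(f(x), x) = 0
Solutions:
 f(x) = C1*cos(x)


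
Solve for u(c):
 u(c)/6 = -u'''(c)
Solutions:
 u(c) = C3*exp(-6^(2/3)*c/6) + (C1*sin(2^(2/3)*3^(1/6)*c/4) + C2*cos(2^(2/3)*3^(1/6)*c/4))*exp(6^(2/3)*c/12)


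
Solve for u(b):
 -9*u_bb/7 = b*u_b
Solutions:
 u(b) = C1 + C2*erf(sqrt(14)*b/6)


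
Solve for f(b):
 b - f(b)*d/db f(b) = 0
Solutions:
 f(b) = -sqrt(C1 + b^2)
 f(b) = sqrt(C1 + b^2)


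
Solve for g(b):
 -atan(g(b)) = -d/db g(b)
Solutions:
 Integral(1/atan(_y), (_y, g(b))) = C1 + b


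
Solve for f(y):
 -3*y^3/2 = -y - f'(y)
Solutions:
 f(y) = C1 + 3*y^4/8 - y^2/2


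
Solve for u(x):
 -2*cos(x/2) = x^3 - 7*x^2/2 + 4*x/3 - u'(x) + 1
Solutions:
 u(x) = C1 + x^4/4 - 7*x^3/6 + 2*x^2/3 + x + 4*sin(x/2)


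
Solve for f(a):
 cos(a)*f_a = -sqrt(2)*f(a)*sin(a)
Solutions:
 f(a) = C1*cos(a)^(sqrt(2))


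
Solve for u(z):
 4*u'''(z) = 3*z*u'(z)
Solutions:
 u(z) = C1 + Integral(C2*airyai(6^(1/3)*z/2) + C3*airybi(6^(1/3)*z/2), z)


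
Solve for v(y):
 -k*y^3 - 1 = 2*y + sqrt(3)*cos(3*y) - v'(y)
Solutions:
 v(y) = C1 + k*y^4/4 + y^2 + y + sqrt(3)*sin(3*y)/3


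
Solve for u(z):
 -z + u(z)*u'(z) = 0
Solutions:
 u(z) = -sqrt(C1 + z^2)
 u(z) = sqrt(C1 + z^2)


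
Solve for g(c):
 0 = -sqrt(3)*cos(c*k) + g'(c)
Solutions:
 g(c) = C1 + sqrt(3)*sin(c*k)/k


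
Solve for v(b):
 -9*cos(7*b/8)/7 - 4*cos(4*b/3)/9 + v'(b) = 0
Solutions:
 v(b) = C1 + 72*sin(7*b/8)/49 + sin(4*b/3)/3


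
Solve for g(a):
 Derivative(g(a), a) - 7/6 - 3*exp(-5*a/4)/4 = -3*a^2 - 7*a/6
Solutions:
 g(a) = C1 - a^3 - 7*a^2/12 + 7*a/6 - 3*exp(-5*a/4)/5


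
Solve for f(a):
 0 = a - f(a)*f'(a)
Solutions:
 f(a) = -sqrt(C1 + a^2)
 f(a) = sqrt(C1 + a^2)


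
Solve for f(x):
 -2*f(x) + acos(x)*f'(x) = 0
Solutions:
 f(x) = C1*exp(2*Integral(1/acos(x), x))


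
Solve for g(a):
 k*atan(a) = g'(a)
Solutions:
 g(a) = C1 + k*(a*atan(a) - log(a^2 + 1)/2)


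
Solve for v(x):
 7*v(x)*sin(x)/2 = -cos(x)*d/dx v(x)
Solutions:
 v(x) = C1*cos(x)^(7/2)


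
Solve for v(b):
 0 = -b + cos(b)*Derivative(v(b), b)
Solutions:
 v(b) = C1 + Integral(b/cos(b), b)


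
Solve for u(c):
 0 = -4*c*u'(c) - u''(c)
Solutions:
 u(c) = C1 + C2*erf(sqrt(2)*c)


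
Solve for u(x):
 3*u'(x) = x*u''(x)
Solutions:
 u(x) = C1 + C2*x^4


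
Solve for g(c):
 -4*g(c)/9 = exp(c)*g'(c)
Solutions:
 g(c) = C1*exp(4*exp(-c)/9)


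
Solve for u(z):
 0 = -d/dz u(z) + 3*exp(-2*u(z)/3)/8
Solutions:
 u(z) = 3*log(-sqrt(C1 + 3*z)) - 3*log(6) + 3*log(3)/2
 u(z) = 3*log(C1 + 3*z)/2 - 3*log(6) + 3*log(3)/2


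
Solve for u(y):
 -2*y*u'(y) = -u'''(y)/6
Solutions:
 u(y) = C1 + Integral(C2*airyai(12^(1/3)*y) + C3*airybi(12^(1/3)*y), y)


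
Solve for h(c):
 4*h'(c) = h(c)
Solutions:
 h(c) = C1*exp(c/4)


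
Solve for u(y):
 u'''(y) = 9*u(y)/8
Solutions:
 u(y) = C3*exp(3^(2/3)*y/2) + (C1*sin(3*3^(1/6)*y/4) + C2*cos(3*3^(1/6)*y/4))*exp(-3^(2/3)*y/4)


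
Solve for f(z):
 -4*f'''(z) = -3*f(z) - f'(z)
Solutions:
 f(z) = C3*exp(z) + (C1*sin(sqrt(2)*z/2) + C2*cos(sqrt(2)*z/2))*exp(-z/2)


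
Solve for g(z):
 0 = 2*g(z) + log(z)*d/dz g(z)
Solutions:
 g(z) = C1*exp(-2*li(z))


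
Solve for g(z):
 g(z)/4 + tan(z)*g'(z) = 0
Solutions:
 g(z) = C1/sin(z)^(1/4)


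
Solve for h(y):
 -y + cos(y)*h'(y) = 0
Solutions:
 h(y) = C1 + Integral(y/cos(y), y)


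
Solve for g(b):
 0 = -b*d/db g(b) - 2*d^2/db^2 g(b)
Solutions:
 g(b) = C1 + C2*erf(b/2)


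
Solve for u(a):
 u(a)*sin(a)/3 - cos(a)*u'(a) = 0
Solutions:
 u(a) = C1/cos(a)^(1/3)


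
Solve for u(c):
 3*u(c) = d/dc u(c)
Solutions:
 u(c) = C1*exp(3*c)


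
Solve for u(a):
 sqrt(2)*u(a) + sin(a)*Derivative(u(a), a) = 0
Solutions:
 u(a) = C1*(cos(a) + 1)^(sqrt(2)/2)/(cos(a) - 1)^(sqrt(2)/2)


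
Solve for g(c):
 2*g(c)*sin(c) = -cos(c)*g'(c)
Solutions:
 g(c) = C1*cos(c)^2


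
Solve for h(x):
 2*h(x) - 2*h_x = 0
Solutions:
 h(x) = C1*exp(x)


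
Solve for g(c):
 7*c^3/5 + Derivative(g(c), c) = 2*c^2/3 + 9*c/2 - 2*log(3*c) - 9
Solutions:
 g(c) = C1 - 7*c^4/20 + 2*c^3/9 + 9*c^2/4 - 2*c*log(c) - 7*c - 2*c*log(3)


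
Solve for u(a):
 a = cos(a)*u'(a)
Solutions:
 u(a) = C1 + Integral(a/cos(a), a)


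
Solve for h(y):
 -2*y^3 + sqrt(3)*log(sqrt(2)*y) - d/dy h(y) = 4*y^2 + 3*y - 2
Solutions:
 h(y) = C1 - y^4/2 - 4*y^3/3 - 3*y^2/2 + sqrt(3)*y*log(y) - sqrt(3)*y + sqrt(3)*y*log(2)/2 + 2*y


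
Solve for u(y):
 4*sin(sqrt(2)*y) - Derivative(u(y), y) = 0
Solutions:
 u(y) = C1 - 2*sqrt(2)*cos(sqrt(2)*y)


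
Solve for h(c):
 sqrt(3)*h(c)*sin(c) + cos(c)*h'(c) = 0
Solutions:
 h(c) = C1*cos(c)^(sqrt(3))


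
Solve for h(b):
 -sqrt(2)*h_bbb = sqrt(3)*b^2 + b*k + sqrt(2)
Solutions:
 h(b) = C1 + C2*b + C3*b^2 - sqrt(6)*b^5/120 - sqrt(2)*b^4*k/48 - b^3/6


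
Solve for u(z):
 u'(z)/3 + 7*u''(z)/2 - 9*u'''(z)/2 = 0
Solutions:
 u(z) = C1 + C2*exp(z*(7 - sqrt(73))/18) + C3*exp(z*(7 + sqrt(73))/18)


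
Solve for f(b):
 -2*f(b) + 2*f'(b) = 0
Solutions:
 f(b) = C1*exp(b)


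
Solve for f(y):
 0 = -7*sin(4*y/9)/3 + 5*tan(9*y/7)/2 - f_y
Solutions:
 f(y) = C1 - 35*log(cos(9*y/7))/18 + 21*cos(4*y/9)/4


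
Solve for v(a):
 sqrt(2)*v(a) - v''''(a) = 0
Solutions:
 v(a) = C1*exp(-2^(1/8)*a) + C2*exp(2^(1/8)*a) + C3*sin(2^(1/8)*a) + C4*cos(2^(1/8)*a)


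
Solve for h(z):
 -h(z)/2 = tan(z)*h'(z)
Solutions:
 h(z) = C1/sqrt(sin(z))


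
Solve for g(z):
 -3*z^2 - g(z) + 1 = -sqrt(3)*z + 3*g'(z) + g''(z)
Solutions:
 g(z) = C1*exp(z*(-3 + sqrt(5))/2) + C2*exp(-z*(sqrt(5) + 3)/2) - 3*z^2 + sqrt(3)*z + 18*z - 47 - 3*sqrt(3)


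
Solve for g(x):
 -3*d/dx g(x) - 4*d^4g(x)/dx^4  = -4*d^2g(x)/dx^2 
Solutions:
 g(x) = C1 + C2*exp(3^(1/3)*x*(4*3^(1/3)/(sqrt(537) + 27)^(1/3) + (sqrt(537) + 27)^(1/3))/12)*sin(3^(1/6)*x*(-3^(2/3)*(sqrt(537) + 27)^(1/3)/12 + (sqrt(537) + 27)^(-1/3))) + C3*exp(3^(1/3)*x*(4*3^(1/3)/(sqrt(537) + 27)^(1/3) + (sqrt(537) + 27)^(1/3))/12)*cos(3^(1/6)*x*(-3^(2/3)*(sqrt(537) + 27)^(1/3)/12 + (sqrt(537) + 27)^(-1/3))) + C4*exp(-3^(1/3)*x*(4*3^(1/3)/(sqrt(537) + 27)^(1/3) + (sqrt(537) + 27)^(1/3))/6)


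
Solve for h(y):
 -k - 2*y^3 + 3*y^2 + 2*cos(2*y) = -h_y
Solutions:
 h(y) = C1 + k*y + y^4/2 - y^3 - sin(2*y)


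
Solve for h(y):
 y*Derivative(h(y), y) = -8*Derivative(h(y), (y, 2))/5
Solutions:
 h(y) = C1 + C2*erf(sqrt(5)*y/4)


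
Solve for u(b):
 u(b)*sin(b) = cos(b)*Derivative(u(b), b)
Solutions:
 u(b) = C1/cos(b)


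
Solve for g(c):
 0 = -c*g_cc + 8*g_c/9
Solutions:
 g(c) = C1 + C2*c^(17/9)


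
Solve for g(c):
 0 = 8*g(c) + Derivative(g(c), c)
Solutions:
 g(c) = C1*exp(-8*c)


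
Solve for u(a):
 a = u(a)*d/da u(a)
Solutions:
 u(a) = -sqrt(C1 + a^2)
 u(a) = sqrt(C1 + a^2)


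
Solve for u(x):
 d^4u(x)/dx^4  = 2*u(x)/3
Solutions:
 u(x) = C1*exp(-2^(1/4)*3^(3/4)*x/3) + C2*exp(2^(1/4)*3^(3/4)*x/3) + C3*sin(2^(1/4)*3^(3/4)*x/3) + C4*cos(2^(1/4)*3^(3/4)*x/3)


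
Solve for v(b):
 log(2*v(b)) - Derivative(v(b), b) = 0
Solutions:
 -Integral(1/(log(_y) + log(2)), (_y, v(b))) = C1 - b


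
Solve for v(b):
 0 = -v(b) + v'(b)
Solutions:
 v(b) = C1*exp(b)


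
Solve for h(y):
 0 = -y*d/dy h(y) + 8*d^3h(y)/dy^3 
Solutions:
 h(y) = C1 + Integral(C2*airyai(y/2) + C3*airybi(y/2), y)


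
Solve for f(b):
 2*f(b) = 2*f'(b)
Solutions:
 f(b) = C1*exp(b)


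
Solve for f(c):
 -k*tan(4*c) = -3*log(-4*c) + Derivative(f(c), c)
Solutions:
 f(c) = C1 + 3*c*log(-c) - 3*c + 6*c*log(2) + k*log(cos(4*c))/4


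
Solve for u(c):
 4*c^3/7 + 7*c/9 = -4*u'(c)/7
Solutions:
 u(c) = C1 - c^4/4 - 49*c^2/72


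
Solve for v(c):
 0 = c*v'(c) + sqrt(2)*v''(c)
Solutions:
 v(c) = C1 + C2*erf(2^(1/4)*c/2)


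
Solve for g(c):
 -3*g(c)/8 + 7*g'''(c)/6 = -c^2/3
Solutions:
 g(c) = C3*exp(3^(2/3)*98^(1/3)*c/14) + 8*c^2/9 + (C1*sin(3*3^(1/6)*98^(1/3)*c/28) + C2*cos(3*3^(1/6)*98^(1/3)*c/28))*exp(-3^(2/3)*98^(1/3)*c/28)


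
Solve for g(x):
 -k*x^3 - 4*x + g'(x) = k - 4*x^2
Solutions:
 g(x) = C1 + k*x^4/4 + k*x - 4*x^3/3 + 2*x^2


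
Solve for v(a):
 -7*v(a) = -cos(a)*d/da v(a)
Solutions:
 v(a) = C1*sqrt(sin(a) + 1)*(sin(a)^3 + 3*sin(a)^2 + 3*sin(a) + 1)/(sqrt(sin(a) - 1)*(sin(a)^3 - 3*sin(a)^2 + 3*sin(a) - 1))


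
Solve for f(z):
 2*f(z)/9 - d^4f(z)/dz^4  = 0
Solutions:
 f(z) = C1*exp(-2^(1/4)*sqrt(3)*z/3) + C2*exp(2^(1/4)*sqrt(3)*z/3) + C3*sin(2^(1/4)*sqrt(3)*z/3) + C4*cos(2^(1/4)*sqrt(3)*z/3)


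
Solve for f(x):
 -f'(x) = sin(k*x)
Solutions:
 f(x) = C1 + cos(k*x)/k


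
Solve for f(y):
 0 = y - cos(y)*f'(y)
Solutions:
 f(y) = C1 + Integral(y/cos(y), y)


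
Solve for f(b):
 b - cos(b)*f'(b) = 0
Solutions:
 f(b) = C1 + Integral(b/cos(b), b)


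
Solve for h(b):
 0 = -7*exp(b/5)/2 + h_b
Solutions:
 h(b) = C1 + 35*exp(b/5)/2


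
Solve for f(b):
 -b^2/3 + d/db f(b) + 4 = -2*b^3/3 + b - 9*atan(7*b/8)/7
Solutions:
 f(b) = C1 - b^4/6 + b^3/9 + b^2/2 - 9*b*atan(7*b/8)/7 - 4*b + 36*log(49*b^2 + 64)/49


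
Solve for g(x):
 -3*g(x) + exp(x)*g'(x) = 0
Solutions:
 g(x) = C1*exp(-3*exp(-x))


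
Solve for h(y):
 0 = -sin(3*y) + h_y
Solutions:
 h(y) = C1 - cos(3*y)/3


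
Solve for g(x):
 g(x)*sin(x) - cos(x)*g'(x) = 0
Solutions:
 g(x) = C1/cos(x)


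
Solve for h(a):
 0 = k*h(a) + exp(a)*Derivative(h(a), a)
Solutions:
 h(a) = C1*exp(k*exp(-a))


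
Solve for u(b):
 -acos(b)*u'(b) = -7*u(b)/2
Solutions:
 u(b) = C1*exp(7*Integral(1/acos(b), b)/2)


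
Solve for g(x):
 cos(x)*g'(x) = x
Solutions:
 g(x) = C1 + Integral(x/cos(x), x)


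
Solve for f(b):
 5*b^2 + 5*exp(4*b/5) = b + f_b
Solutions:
 f(b) = C1 + 5*b^3/3 - b^2/2 + 25*exp(4*b/5)/4


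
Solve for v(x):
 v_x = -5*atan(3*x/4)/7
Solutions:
 v(x) = C1 - 5*x*atan(3*x/4)/7 + 10*log(9*x^2 + 16)/21


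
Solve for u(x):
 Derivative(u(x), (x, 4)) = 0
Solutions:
 u(x) = C1 + C2*x + C3*x^2 + C4*x^3


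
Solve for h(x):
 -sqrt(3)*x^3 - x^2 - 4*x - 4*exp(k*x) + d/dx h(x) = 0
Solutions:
 h(x) = C1 + sqrt(3)*x^4/4 + x^3/3 + 2*x^2 + 4*exp(k*x)/k


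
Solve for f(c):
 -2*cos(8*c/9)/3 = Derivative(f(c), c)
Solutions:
 f(c) = C1 - 3*sin(8*c/9)/4


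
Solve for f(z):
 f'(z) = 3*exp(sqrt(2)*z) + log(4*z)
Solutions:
 f(z) = C1 + z*log(z) + z*(-1 + 2*log(2)) + 3*sqrt(2)*exp(sqrt(2)*z)/2


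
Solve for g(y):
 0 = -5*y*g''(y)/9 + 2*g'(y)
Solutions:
 g(y) = C1 + C2*y^(23/5)


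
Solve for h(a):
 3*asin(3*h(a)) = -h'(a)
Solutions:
 Integral(1/asin(3*_y), (_y, h(a))) = C1 - 3*a


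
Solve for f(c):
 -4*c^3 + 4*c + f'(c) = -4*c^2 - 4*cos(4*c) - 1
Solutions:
 f(c) = C1 + c^4 - 4*c^3/3 - 2*c^2 - c - sin(4*c)


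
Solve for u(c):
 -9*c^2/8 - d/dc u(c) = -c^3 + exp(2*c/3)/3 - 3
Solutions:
 u(c) = C1 + c^4/4 - 3*c^3/8 + 3*c - exp(2*c/3)/2


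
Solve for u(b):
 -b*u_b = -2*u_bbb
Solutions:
 u(b) = C1 + Integral(C2*airyai(2^(2/3)*b/2) + C3*airybi(2^(2/3)*b/2), b)


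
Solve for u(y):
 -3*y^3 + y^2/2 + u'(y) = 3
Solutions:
 u(y) = C1 + 3*y^4/4 - y^3/6 + 3*y


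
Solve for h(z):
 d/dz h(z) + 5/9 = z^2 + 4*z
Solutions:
 h(z) = C1 + z^3/3 + 2*z^2 - 5*z/9


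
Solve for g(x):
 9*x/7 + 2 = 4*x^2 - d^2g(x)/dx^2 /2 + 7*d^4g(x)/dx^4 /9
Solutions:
 g(x) = C1 + C2*x + C3*exp(-3*sqrt(14)*x/14) + C4*exp(3*sqrt(14)*x/14) + 2*x^4/3 - 3*x^3/7 + 94*x^2/9


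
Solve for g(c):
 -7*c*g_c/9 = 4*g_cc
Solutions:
 g(c) = C1 + C2*erf(sqrt(14)*c/12)


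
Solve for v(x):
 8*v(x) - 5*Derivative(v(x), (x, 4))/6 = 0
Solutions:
 v(x) = C1*exp(-2*3^(1/4)*5^(3/4)*x/5) + C2*exp(2*3^(1/4)*5^(3/4)*x/5) + C3*sin(2*3^(1/4)*5^(3/4)*x/5) + C4*cos(2*3^(1/4)*5^(3/4)*x/5)


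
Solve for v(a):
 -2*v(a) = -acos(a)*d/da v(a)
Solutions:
 v(a) = C1*exp(2*Integral(1/acos(a), a))


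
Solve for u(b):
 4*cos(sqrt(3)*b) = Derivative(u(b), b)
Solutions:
 u(b) = C1 + 4*sqrt(3)*sin(sqrt(3)*b)/3


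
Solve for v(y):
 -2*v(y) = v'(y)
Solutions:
 v(y) = C1*exp(-2*y)


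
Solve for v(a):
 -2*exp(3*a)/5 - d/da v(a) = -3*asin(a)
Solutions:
 v(a) = C1 + 3*a*asin(a) + 3*sqrt(1 - a^2) - 2*exp(3*a)/15


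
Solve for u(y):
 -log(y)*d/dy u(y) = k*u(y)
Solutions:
 u(y) = C1*exp(-k*li(y))


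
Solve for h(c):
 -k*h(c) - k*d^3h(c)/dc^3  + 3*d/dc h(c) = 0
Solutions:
 h(c) = C1*exp(-2^(1/3)*c*(2^(1/3)*(sqrt(1 - 4/k^3) + 1)^(1/3)/2 + 1/(k*(sqrt(1 - 4/k^3) + 1)^(1/3)))) + C2*exp(2^(1/3)*c*(2^(1/3)*(sqrt(1 - 4/k^3) + 1)^(1/3)/4 - 2^(1/3)*sqrt(3)*I*(sqrt(1 - 4/k^3) + 1)^(1/3)/4 - 2/(k*(-1 + sqrt(3)*I)*(sqrt(1 - 4/k^3) + 1)^(1/3)))) + C3*exp(2^(1/3)*c*(2^(1/3)*(sqrt(1 - 4/k^3) + 1)^(1/3)/4 + 2^(1/3)*sqrt(3)*I*(sqrt(1 - 4/k^3) + 1)^(1/3)/4 + 2/(k*(1 + sqrt(3)*I)*(sqrt(1 - 4/k^3) + 1)^(1/3))))


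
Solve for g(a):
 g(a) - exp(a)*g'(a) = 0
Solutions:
 g(a) = C1*exp(-exp(-a))


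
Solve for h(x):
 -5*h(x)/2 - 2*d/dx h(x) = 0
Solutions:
 h(x) = C1*exp(-5*x/4)


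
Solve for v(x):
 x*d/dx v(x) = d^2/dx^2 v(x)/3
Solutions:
 v(x) = C1 + C2*erfi(sqrt(6)*x/2)


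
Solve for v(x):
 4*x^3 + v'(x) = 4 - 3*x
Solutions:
 v(x) = C1 - x^4 - 3*x^2/2 + 4*x


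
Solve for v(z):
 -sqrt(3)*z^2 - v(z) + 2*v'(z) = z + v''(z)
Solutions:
 v(z) = -sqrt(3)*z^2 - 4*sqrt(3)*z - z + (C1 + C2*z)*exp(z) - 6*sqrt(3) - 2


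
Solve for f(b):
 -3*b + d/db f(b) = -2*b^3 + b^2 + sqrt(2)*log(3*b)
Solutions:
 f(b) = C1 - b^4/2 + b^3/3 + 3*b^2/2 + sqrt(2)*b*log(b) - sqrt(2)*b + sqrt(2)*b*log(3)


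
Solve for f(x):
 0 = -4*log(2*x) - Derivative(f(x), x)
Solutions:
 f(x) = C1 - 4*x*log(x) - x*log(16) + 4*x


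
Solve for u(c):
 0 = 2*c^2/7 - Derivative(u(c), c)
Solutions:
 u(c) = C1 + 2*c^3/21


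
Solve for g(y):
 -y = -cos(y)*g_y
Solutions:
 g(y) = C1 + Integral(y/cos(y), y)


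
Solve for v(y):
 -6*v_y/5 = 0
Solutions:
 v(y) = C1


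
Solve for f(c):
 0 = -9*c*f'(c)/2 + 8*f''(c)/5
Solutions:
 f(c) = C1 + C2*erfi(3*sqrt(10)*c/8)


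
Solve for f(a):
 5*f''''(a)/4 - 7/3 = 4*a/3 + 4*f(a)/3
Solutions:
 f(a) = C1*exp(-2*15^(3/4)*a/15) + C2*exp(2*15^(3/4)*a/15) + C3*sin(2*15^(3/4)*a/15) + C4*cos(2*15^(3/4)*a/15) - a - 7/4


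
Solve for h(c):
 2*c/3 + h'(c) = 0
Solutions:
 h(c) = C1 - c^2/3


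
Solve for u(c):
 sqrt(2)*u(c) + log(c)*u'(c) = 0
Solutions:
 u(c) = C1*exp(-sqrt(2)*li(c))


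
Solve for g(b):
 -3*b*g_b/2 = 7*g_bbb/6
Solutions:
 g(b) = C1 + Integral(C2*airyai(-21^(2/3)*b/7) + C3*airybi(-21^(2/3)*b/7), b)


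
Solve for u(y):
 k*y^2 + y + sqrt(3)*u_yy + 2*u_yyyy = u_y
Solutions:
 u(y) = C1 + C2*exp(-y*(-2^(2/3)*3^(5/6)/(3 + sqrt(2*sqrt(3) + 9))^(1/3) + 18^(1/3)*(3 + sqrt(2*sqrt(3) + 9))^(1/3))/12)*sin(y*(12^(1/3)/(3 + sqrt(2*sqrt(3) + 9))^(1/3) + 2^(1/3)*3^(1/6)*(3 + sqrt(2*sqrt(3) + 9))^(1/3))/4) + C3*exp(-y*(-2^(2/3)*3^(5/6)/(3 + sqrt(2*sqrt(3) + 9))^(1/3) + 18^(1/3)*(3 + sqrt(2*sqrt(3) + 9))^(1/3))/12)*cos(y*(12^(1/3)/(3 + sqrt(2*sqrt(3) + 9))^(1/3) + 2^(1/3)*3^(1/6)*(3 + sqrt(2*sqrt(3) + 9))^(1/3))/4) + C4*exp(y*(-2^(2/3)*3^(5/6)/(3 + sqrt(2*sqrt(3) + 9))^(1/3) + 18^(1/3)*(3 + sqrt(2*sqrt(3) + 9))^(1/3))/6) + k*y^3/3 + sqrt(3)*k*y^2 + 6*k*y + y^2/2 + sqrt(3)*y


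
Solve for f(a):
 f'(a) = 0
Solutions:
 f(a) = C1


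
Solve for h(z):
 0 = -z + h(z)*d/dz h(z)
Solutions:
 h(z) = -sqrt(C1 + z^2)
 h(z) = sqrt(C1 + z^2)


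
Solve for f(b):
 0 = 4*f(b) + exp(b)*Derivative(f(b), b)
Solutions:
 f(b) = C1*exp(4*exp(-b))


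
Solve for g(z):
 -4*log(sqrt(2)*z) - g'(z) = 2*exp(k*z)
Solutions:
 g(z) = C1 - 4*z*log(z) + 2*z*(2 - log(2)) + Piecewise((-2*exp(k*z)/k, Ne(k, 0)), (-2*z, True))


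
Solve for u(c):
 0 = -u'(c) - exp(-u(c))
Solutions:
 u(c) = log(C1 - c)


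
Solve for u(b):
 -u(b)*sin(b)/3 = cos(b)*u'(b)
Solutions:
 u(b) = C1*cos(b)^(1/3)


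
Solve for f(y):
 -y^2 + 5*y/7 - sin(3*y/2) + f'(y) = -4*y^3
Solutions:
 f(y) = C1 - y^4 + y^3/3 - 5*y^2/14 - 2*cos(3*y/2)/3


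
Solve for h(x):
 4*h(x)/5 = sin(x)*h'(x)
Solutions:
 h(x) = C1*(cos(x) - 1)^(2/5)/(cos(x) + 1)^(2/5)


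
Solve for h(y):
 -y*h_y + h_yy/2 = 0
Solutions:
 h(y) = C1 + C2*erfi(y)


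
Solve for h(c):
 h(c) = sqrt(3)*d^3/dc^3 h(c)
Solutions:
 h(c) = C3*exp(3^(5/6)*c/3) + (C1*sin(3^(1/3)*c/2) + C2*cos(3^(1/3)*c/2))*exp(-3^(5/6)*c/6)


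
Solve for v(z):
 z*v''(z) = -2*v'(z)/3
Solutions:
 v(z) = C1 + C2*z^(1/3)


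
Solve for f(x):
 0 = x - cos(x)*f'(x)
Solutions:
 f(x) = C1 + Integral(x/cos(x), x)


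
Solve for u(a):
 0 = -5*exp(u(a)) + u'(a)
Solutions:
 u(a) = log(-1/(C1 + 5*a))


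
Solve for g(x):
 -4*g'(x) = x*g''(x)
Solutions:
 g(x) = C1 + C2/x^3


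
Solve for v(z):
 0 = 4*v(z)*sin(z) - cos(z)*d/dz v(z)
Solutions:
 v(z) = C1/cos(z)^4


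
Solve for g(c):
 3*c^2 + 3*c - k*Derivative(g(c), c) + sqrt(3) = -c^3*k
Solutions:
 g(c) = C1 + c^4/4 + c^3/k + 3*c^2/(2*k) + sqrt(3)*c/k


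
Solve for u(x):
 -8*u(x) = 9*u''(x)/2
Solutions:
 u(x) = C1*sin(4*x/3) + C2*cos(4*x/3)


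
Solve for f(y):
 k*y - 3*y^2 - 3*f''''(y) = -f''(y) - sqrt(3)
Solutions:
 f(y) = C1 + C2*y + C3*exp(-sqrt(3)*y/3) + C4*exp(sqrt(3)*y/3) - k*y^3/6 + y^4/4 + y^2*(9 - sqrt(3)/2)


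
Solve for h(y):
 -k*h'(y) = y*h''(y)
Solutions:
 h(y) = C1 + y^(1 - re(k))*(C2*sin(log(y)*Abs(im(k))) + C3*cos(log(y)*im(k)))


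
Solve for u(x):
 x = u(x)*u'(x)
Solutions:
 u(x) = -sqrt(C1 + x^2)
 u(x) = sqrt(C1 + x^2)


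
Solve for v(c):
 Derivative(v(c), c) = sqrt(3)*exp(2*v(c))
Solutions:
 v(c) = log(-sqrt(-1/(C1 + sqrt(3)*c))) - log(2)/2
 v(c) = log(-1/(C1 + sqrt(3)*c))/2 - log(2)/2


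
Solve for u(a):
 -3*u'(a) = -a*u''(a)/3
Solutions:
 u(a) = C1 + C2*a^10


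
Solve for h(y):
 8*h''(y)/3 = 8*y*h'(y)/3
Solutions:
 h(y) = C1 + C2*erfi(sqrt(2)*y/2)


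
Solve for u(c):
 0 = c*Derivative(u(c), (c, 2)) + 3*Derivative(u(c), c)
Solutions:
 u(c) = C1 + C2/c^2


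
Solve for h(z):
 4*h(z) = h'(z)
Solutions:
 h(z) = C1*exp(4*z)


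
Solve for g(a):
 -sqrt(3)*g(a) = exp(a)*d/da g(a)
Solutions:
 g(a) = C1*exp(sqrt(3)*exp(-a))


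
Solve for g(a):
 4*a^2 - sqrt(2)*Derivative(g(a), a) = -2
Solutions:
 g(a) = C1 + 2*sqrt(2)*a^3/3 + sqrt(2)*a


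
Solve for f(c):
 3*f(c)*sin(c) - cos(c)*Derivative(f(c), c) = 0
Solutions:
 f(c) = C1/cos(c)^3


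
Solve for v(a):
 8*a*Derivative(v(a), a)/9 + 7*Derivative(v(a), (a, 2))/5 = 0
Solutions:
 v(a) = C1 + C2*erf(2*sqrt(35)*a/21)


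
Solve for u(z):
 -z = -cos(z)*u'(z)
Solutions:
 u(z) = C1 + Integral(z/cos(z), z)


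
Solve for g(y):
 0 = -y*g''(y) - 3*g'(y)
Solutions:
 g(y) = C1 + C2/y^2


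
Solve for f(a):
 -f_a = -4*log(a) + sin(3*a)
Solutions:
 f(a) = C1 + 4*a*log(a) - 4*a + cos(3*a)/3


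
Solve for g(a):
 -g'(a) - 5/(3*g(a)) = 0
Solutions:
 g(a) = -sqrt(C1 - 30*a)/3
 g(a) = sqrt(C1 - 30*a)/3


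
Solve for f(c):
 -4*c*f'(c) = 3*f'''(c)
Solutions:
 f(c) = C1 + Integral(C2*airyai(-6^(2/3)*c/3) + C3*airybi(-6^(2/3)*c/3), c)


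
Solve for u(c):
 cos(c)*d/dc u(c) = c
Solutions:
 u(c) = C1 + Integral(c/cos(c), c)


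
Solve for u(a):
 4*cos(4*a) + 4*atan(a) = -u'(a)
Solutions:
 u(a) = C1 - 4*a*atan(a) + 2*log(a^2 + 1) - sin(4*a)


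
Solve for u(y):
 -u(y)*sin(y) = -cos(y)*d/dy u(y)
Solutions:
 u(y) = C1/cos(y)


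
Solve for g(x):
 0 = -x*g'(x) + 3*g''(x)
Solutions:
 g(x) = C1 + C2*erfi(sqrt(6)*x/6)


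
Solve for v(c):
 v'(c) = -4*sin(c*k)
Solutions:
 v(c) = C1 + 4*cos(c*k)/k


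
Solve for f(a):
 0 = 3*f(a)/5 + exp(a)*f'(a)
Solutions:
 f(a) = C1*exp(3*exp(-a)/5)


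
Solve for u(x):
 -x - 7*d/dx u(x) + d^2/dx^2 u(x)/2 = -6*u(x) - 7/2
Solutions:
 u(x) = C1*exp(x*(7 - sqrt(37))) + C2*exp(x*(sqrt(37) + 7)) + x/6 - 7/18


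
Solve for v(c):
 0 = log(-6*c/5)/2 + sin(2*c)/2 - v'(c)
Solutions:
 v(c) = C1 + c*log(-c)/2 - c*log(5) - c/2 + c*log(30)/2 - cos(2*c)/4


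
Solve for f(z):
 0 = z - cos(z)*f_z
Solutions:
 f(z) = C1 + Integral(z/cos(z), z)


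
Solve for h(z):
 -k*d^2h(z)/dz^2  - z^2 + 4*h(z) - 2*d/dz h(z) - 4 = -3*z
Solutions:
 h(z) = C1*exp(z*(sqrt(4*k + 1) - 1)/k) + C2*exp(-z*(sqrt(4*k + 1) + 1)/k) + k/8 + z^2/4 - z/2 + 3/4


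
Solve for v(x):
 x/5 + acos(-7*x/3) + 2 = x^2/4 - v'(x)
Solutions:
 v(x) = C1 + x^3/12 - x^2/10 - x*acos(-7*x/3) - 2*x - sqrt(9 - 49*x^2)/7


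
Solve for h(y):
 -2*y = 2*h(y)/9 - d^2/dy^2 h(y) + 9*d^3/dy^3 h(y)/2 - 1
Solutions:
 h(y) = C1*exp(y*(2*2^(2/3)/(9*sqrt(705) + 239)^(1/3) + 4 + 2^(1/3)*(9*sqrt(705) + 239)^(1/3))/54)*sin(2^(1/3)*sqrt(3)*y*(-(9*sqrt(705) + 239)^(1/3) + 2*2^(1/3)/(9*sqrt(705) + 239)^(1/3))/54) + C2*exp(y*(2*2^(2/3)/(9*sqrt(705) + 239)^(1/3) + 4 + 2^(1/3)*(9*sqrt(705) + 239)^(1/3))/54)*cos(2^(1/3)*sqrt(3)*y*(-(9*sqrt(705) + 239)^(1/3) + 2*2^(1/3)/(9*sqrt(705) + 239)^(1/3))/54) + C3*exp(y*(-2^(1/3)*(9*sqrt(705) + 239)^(1/3) - 2*2^(2/3)/(9*sqrt(705) + 239)^(1/3) + 2)/27) - 9*y + 9/2


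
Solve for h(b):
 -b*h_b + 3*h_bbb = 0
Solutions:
 h(b) = C1 + Integral(C2*airyai(3^(2/3)*b/3) + C3*airybi(3^(2/3)*b/3), b)
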